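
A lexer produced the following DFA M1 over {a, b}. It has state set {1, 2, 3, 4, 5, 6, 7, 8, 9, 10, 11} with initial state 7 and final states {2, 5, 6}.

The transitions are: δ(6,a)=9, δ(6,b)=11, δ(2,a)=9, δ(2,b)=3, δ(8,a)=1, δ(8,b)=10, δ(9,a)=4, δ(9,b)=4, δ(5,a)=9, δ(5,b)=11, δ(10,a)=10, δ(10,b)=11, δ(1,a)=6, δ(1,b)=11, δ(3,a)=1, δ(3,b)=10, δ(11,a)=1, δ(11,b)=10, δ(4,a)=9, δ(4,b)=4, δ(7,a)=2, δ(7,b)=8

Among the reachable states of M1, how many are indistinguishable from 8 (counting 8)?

States {5} cannot be reached from the start state, so discard them.
P0 = {2,6} | {1,3,4,7,8,9,10,11}.
Split {1,3,4,7,8,9,10,11} by δ(·,a) → {3,4,8,9,10,11} and {1,7}.
Refine {3,4,8,9,10,11} on symbol a: members go to different blocks, giving {3,8,11} and {4,9,10}.
On input b, block {4,9,10} splits into {4,9} and {10}.
No further refinement is possible. Final partition (5 blocks): {2,6} | {3,8,11} | {1,7} | {4,9} | {10}.
State 8 belongs to the block {3,8,11}, which has 3 states.

3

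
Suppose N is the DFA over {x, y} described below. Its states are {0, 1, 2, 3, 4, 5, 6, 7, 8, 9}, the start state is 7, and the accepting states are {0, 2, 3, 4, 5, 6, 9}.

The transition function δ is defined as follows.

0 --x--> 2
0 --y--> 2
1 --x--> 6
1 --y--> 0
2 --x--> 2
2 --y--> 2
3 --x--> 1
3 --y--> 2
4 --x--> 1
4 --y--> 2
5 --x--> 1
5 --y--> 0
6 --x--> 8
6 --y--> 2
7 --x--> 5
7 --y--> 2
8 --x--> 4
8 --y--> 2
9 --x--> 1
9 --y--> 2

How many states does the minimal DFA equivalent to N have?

States {3,9} cannot be reached from the start state, so discard them.
Start with accepting vs non-accepting: {0,2,4,5,6} | {1,7,8}.
On input x, block {0,2,4,5,6} splits into {4,5,6} and {0,2}.
No further refinement is possible. Final partition (3 blocks): {4,5,6} | {1,7,8} | {0,2}.

3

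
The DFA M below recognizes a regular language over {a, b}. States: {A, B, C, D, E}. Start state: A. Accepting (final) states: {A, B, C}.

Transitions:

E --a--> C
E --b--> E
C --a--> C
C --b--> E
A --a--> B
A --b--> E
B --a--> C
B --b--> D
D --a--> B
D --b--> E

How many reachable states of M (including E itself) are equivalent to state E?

Initial partition by acceptance: {A,B,C} | {D,E}.
The partition is now stable with 2 blocks: {A,B,C} | {D,E}.
The equivalence class containing E is {D,E}, of size 2.

2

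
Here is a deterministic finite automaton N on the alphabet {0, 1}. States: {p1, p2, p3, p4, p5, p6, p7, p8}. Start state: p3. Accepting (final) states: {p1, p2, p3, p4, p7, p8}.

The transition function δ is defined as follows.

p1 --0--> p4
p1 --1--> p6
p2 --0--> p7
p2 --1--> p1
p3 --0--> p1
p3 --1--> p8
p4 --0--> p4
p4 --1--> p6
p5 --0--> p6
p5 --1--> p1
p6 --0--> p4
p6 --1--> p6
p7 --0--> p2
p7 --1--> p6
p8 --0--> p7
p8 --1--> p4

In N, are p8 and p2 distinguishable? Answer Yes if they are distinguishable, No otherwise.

First remove the unreachable states {p5}; 7 states remain.
P0 = {p1,p2,p3,p4,p7,p8} | {p6}.
On input 1, block {p1,p2,p3,p4,p7,p8} splits into {p1,p4,p7} and {p2,p3,p8}.
Refine {p1,p4,p7} on symbol 0: members go to different blocks, giving {p1,p4} and {p7}.
Split {p2,p3,p8} by δ(·,0) → {p2,p8} and {p3}.
Stable partition: {p1,p4} | {p6} | {p2,p8} | {p7} | {p3} — 5 equivalence classes.
p8 and p2 lie in the same block of the stable partition, so they are equivalent — no string distinguishes them.

No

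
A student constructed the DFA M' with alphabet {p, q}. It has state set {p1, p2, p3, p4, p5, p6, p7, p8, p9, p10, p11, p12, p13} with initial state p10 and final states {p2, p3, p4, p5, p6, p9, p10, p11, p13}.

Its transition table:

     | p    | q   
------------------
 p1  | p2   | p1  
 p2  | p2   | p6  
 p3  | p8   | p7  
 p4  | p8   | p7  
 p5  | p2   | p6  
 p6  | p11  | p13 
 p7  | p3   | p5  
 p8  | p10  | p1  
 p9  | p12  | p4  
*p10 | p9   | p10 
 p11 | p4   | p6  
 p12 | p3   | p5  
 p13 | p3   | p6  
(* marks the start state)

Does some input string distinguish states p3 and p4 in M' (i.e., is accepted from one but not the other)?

Every state is reachable, so we keep all 13.
Initial partition by acceptance: {p2,p3,p4,p5,p6,p9,p10,p11,p13} | {p1,p7,p8,p12}.
On input p, block {p2,p3,p4,p5,p6,p9,p10,p11,p13} splits into {p2,p5,p6,p10,p11,p13} and {p3,p4,p9}.
On input p, block {p2,p5,p6,p10,p11,p13} splits into {p2,p5,p6} and {p10,p11,p13}.
On input p, block {p2,p5,p6} splits into {p2,p5} and {p6}.
Split {p1,p7,p8,p12} by δ(·,p) → {p7,p12} and {p1} and {p8}.
Split {p3,p4,p9} by δ(·,p) → {p3,p4} and {p9}.
Refine {p10,p11,p13} on symbol p: members go to different blocks, giving {p11,p13} and {p10}.
The partition is now stable with 9 blocks: {p2,p5} | {p7,p12} | {p3,p4} | {p11,p13} | {p6} | {p1} | {p8} | {p9} | {p10}.
p3 and p4 lie in the same block of the stable partition, so they are equivalent — no string distinguishes them.

No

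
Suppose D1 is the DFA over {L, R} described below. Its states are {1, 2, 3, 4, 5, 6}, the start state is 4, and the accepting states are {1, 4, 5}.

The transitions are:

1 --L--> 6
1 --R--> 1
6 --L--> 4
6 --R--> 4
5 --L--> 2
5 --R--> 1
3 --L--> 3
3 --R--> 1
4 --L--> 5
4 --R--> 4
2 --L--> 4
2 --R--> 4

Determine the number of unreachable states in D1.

1

No path from 4 leads to 3; the other 5 states are all reachable.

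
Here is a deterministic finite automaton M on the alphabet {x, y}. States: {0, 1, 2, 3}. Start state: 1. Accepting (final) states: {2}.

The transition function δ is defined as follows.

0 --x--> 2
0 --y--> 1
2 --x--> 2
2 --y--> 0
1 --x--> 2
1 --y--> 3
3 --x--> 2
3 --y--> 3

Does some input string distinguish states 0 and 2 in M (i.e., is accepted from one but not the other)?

Yes

Start with accepting vs non-accepting: {2} | {0,1,3}.
The partition is now stable with 2 blocks: {2} | {0,1,3}.
0 and 2 end up in different blocks, so they are distinguishable. For instance, the string 'ε' is accepted from only 2.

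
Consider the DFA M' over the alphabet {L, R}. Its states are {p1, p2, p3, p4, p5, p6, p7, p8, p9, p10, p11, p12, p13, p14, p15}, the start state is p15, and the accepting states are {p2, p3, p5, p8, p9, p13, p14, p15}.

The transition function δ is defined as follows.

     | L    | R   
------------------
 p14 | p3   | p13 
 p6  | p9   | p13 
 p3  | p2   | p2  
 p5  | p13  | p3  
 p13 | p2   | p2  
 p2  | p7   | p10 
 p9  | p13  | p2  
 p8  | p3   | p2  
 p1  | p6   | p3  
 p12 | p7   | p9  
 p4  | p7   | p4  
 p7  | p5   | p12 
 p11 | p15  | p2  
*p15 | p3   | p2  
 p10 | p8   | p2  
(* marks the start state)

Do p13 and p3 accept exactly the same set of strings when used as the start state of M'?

Yes

First remove the unreachable states {p1,p4,p6,p11,p14}; 10 states remain.
Start with accepting vs non-accepting: {p2,p3,p5,p8,p9,p13,p15} | {p7,p10,p12}.
Refine {p2,p3,p5,p8,p9,p13,p15} on symbol L: members go to different blocks, giving {p3,p5,p8,p9,p13,p15} and {p2}.
Split {p3,p5,p8,p9,p13,p15} by δ(·,L) → {p5,p8,p9,p15} and {p3,p13}.
Refine {p5,p8,p9,p15} on symbol R: members go to different blocks, giving {p8,p9,p15} and {p5}.
Split {p7,p10,p12} by δ(·,L) → {p7} and {p10} and {p12}.
No further refinement is possible. Final partition (7 blocks): {p8,p9,p15} | {p7} | {p2} | {p3,p13} | {p5} | {p10} | {p12}.
p13 and p3 lie in the same block of the stable partition, so they are equivalent — no string distinguishes them.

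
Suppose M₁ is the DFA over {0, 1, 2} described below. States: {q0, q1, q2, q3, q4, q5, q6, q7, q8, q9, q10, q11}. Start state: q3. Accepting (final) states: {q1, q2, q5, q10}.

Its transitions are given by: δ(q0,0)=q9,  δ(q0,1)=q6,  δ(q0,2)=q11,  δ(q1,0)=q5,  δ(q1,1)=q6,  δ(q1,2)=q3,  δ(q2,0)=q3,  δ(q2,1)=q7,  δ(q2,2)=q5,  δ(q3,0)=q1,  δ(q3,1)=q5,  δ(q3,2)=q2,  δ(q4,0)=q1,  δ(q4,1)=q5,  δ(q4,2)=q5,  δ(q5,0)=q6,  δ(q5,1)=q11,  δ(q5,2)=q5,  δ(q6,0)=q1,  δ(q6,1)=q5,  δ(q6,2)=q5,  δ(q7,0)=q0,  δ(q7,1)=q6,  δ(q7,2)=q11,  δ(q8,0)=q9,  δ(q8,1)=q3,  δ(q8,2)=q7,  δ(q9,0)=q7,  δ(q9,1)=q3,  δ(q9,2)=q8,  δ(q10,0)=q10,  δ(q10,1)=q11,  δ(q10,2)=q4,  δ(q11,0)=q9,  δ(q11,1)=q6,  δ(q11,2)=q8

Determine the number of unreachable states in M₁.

Starting at q3 and following transitions, the reachable set is {q0, q1, q2, q3, q5, q6, q7, q8, q9, q11}. That leaves q4, q10 unreachable — 2 in total.

2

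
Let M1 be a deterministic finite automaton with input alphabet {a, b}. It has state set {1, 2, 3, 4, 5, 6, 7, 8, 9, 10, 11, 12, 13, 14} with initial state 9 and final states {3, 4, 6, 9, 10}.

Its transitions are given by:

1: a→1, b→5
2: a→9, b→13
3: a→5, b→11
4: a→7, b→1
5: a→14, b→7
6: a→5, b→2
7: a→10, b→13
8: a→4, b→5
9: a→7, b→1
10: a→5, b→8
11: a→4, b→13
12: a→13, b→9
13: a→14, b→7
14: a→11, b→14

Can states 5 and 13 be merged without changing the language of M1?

Yes

First remove the unreachable states {2,3,6,12}; 10 states remain.
Start with accepting vs non-accepting: {4,9,10} | {1,5,7,8,11,13,14}.
Refine {1,5,7,8,11,13,14} on symbol a: members go to different blocks, giving {1,5,13,14} and {7,8,11}.
Split {4,9,10} by δ(·,a) → {4,9} and {10}.
Refine {1,5,13,14} on symbol a: members go to different blocks, giving {1,5,13} and {14}.
On input a, block {1,5,13} splits into {5,13} and {1}.
On input a, block {7,8,11} splits into {8,11} and {7}.
No further refinement is possible. Final partition (7 blocks): {4,9} | {5,13} | {8,11} | {10} | {14} | {1} | {7}.
5 and 13 lie in the same block of the stable partition, so they are equivalent — no string distinguishes them.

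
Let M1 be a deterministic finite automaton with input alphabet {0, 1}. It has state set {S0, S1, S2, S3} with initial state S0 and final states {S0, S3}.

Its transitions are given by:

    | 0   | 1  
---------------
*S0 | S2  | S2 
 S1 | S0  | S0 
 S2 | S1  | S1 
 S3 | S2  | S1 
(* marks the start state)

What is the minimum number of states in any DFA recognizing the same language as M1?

3

First remove the unreachable states {S3}; 3 states remain.
Start with accepting vs non-accepting: {S0} | {S1,S2}.
Split {S1,S2} by δ(·,0) → {S1} and {S2}.
The partition is now stable with 3 blocks: {S0} | {S1} | {S2}.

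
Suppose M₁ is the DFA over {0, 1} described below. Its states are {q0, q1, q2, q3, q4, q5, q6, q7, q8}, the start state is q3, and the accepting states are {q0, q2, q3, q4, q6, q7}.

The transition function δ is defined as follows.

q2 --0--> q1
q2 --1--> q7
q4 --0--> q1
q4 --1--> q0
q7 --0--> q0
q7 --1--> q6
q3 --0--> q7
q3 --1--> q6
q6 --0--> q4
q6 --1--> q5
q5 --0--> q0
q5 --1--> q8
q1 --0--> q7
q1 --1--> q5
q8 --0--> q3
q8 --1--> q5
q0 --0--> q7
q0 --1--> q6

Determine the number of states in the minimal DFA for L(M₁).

States {q2} cannot be reached from the start state, so discard them.
Initial partition by acceptance: {q0,q3,q4,q6,q7} | {q1,q5,q8}.
Refine {q0,q3,q4,q6,q7} on symbol 0: members go to different blocks, giving {q0,q3,q6,q7} and {q4}.
Refine {q0,q3,q6,q7} on symbol 0: members go to different blocks, giving {q0,q3,q7} and {q6}.
Stable partition: {q0,q3,q7} | {q1,q5,q8} | {q4} | {q6} — 4 equivalence classes.

4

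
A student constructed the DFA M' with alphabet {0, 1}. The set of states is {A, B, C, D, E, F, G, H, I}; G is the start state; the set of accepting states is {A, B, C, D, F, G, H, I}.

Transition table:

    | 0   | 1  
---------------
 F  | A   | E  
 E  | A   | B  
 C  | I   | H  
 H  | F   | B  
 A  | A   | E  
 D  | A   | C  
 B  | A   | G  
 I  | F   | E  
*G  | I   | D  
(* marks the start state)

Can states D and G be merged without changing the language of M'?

Yes

All states are reachable from the start state.
Initial partition by acceptance: {A,B,C,D,F,G,H,I} | {E}.
On input 1, block {A,B,C,D,F,G,H,I} splits into {B,C,D,G,H} and {A,F,I}.
The partition is now stable with 3 blocks: {B,C,D,G,H} | {E} | {A,F,I}.
D and G lie in the same block of the stable partition, so they are equivalent — no string distinguishes them.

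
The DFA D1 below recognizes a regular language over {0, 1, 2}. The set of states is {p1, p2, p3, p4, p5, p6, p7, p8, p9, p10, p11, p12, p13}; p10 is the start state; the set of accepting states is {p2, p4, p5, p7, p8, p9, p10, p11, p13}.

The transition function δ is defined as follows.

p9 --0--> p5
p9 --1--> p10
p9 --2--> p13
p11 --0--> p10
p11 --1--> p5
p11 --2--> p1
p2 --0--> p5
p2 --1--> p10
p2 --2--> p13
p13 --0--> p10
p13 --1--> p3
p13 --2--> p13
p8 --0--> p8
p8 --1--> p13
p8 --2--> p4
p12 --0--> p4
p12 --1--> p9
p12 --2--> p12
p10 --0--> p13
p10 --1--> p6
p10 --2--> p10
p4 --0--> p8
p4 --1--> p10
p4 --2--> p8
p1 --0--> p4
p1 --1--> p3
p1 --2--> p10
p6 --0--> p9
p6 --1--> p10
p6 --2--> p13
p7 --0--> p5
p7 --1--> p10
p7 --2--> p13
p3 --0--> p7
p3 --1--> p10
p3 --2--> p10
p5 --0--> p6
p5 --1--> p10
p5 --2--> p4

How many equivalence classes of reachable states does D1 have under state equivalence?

Reachable states from the start: {p3,p4,p5,p6,p7,p8,p9,p10,p13}. Unreachable: {p1,p2,p11,p12} — drop them.
P0 = {p4,p5,p7,p8,p9,p10,p13} | {p3,p6}.
On input 0, block {p4,p5,p7,p8,p9,p10,p13} splits into {p4,p7,p8,p9,p10,p13} and {p5}.
On input 0, block {p4,p7,p8,p9,p10,p13} splits into {p4,p8,p10,p13} and {p7,p9}.
On input 1, block {p4,p8,p10,p13} splits into {p4,p8} and {p10,p13}.
No further refinement is possible. Final partition (5 blocks): {p4,p8} | {p3,p6} | {p5} | {p7,p9} | {p10,p13}.

5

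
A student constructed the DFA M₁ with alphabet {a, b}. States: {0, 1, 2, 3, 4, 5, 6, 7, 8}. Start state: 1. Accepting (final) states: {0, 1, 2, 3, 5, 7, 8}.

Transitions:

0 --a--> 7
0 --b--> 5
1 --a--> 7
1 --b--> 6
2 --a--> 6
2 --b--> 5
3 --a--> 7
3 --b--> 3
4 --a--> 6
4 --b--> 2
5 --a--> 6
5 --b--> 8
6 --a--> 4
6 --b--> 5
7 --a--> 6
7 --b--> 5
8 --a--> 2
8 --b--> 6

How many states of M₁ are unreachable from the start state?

No path from 1 leads to 0, 3; the other 7 states are all reachable.

2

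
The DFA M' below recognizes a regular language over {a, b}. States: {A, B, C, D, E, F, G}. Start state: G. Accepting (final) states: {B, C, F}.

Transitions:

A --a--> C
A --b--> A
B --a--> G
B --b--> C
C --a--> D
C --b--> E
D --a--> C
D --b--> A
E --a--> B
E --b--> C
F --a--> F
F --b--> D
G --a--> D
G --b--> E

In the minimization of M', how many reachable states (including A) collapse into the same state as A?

2

States {F} cannot be reached from the start state, so discard them.
Initial partition by acceptance: {B,C} | {A,D,E,G}.
Split {B,C} by δ(·,b) → {B} and {C}.
Refine {A,D,E,G} on symbol a: members go to different blocks, giving {A,D} and {E} and {G}.
No further refinement is possible. Final partition (5 blocks): {B} | {A,D} | {C} | {E} | {G}.
State A belongs to the block {A,D}, which has 2 states.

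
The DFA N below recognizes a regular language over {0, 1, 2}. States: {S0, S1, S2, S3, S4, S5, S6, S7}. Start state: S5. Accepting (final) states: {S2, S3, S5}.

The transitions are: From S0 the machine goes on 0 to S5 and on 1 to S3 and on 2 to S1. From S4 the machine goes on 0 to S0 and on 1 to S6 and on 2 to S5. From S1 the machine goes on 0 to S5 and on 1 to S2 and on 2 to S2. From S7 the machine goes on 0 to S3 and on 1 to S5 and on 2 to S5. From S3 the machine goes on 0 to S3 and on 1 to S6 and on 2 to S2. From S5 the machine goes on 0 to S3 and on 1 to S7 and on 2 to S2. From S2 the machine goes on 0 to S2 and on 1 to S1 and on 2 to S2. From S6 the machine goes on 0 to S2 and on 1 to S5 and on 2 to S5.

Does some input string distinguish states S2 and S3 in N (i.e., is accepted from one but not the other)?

First remove the unreachable states {S0,S4}; 6 states remain.
P0 = {S2,S3,S5} | {S1,S6,S7}.
No further refinement is possible. Final partition (2 blocks): {S2,S3,S5} | {S1,S6,S7}.
S2 and S3 lie in the same block of the stable partition, so they are equivalent — no string distinguishes them.

No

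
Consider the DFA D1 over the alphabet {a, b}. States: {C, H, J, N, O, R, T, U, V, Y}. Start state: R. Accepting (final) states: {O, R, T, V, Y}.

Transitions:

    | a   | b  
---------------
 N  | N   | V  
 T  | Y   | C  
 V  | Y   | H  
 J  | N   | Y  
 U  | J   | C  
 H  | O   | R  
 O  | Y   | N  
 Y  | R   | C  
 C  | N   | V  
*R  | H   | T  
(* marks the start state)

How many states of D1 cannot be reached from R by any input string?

2

No path from R leads to J, U; the other 8 states are all reachable.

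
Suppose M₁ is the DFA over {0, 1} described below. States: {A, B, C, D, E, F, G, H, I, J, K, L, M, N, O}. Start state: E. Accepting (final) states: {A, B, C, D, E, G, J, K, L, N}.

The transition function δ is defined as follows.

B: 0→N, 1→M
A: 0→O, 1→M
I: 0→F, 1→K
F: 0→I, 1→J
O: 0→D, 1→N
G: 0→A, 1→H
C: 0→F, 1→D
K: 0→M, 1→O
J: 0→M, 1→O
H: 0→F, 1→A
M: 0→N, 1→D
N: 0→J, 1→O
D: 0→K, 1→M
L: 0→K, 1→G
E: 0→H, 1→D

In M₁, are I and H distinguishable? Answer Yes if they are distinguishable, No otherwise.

No

States {B,C,G,L} cannot be reached from the start state, so discard them.
P0 = {A,D,E,J,K,N} | {F,H,I,M,O}.
Split {A,D,E,J,K,N} by δ(·,0) → {A,E,J,K} and {D,N}.
Split {A,E,J,K} by δ(·,1) → {A,J,K} and {E}.
On input 0, block {F,H,I,M,O} splits into {F,H,I} and {M,O}.
The partition is now stable with 5 blocks: {A,J,K} | {F,H,I} | {D,N} | {E} | {M,O}.
I and H lie in the same block of the stable partition, so they are equivalent — no string distinguishes them.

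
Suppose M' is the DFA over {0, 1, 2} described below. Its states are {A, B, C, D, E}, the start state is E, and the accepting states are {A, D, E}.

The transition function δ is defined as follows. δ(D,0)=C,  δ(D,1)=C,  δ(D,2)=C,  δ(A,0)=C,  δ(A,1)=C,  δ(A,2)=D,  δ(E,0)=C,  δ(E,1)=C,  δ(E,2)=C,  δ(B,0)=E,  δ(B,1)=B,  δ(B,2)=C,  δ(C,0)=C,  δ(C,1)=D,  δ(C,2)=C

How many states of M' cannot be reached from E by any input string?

Starting at E and following transitions, the reachable set is {C, D, E}. That leaves A, B unreachable — 2 in total.

2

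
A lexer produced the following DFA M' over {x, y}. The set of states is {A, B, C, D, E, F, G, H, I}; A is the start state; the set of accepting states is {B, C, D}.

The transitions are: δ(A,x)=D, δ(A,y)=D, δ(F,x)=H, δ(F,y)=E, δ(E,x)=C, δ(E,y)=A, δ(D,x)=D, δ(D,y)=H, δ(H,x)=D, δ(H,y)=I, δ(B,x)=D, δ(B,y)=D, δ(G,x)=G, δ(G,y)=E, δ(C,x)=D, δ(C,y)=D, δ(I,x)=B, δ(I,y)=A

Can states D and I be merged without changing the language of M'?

First remove the unreachable states {C,E,F,G}; 5 states remain.
Initial partition by acceptance: {B,D} | {A,H,I}.
Refine {B,D} on symbol y: members go to different blocks, giving {B} and {D}.
Split {A,H,I} by δ(·,x) → {A,H} and {I}.
Refine {A,H} on symbol y: members go to different blocks, giving {A} and {H}.
Stable partition: {B} | {A} | {D} | {I} | {H} — 5 equivalence classes.
D and I end up in different blocks, so they are distinguishable. For instance, the string 'ε' is accepted from only D.

No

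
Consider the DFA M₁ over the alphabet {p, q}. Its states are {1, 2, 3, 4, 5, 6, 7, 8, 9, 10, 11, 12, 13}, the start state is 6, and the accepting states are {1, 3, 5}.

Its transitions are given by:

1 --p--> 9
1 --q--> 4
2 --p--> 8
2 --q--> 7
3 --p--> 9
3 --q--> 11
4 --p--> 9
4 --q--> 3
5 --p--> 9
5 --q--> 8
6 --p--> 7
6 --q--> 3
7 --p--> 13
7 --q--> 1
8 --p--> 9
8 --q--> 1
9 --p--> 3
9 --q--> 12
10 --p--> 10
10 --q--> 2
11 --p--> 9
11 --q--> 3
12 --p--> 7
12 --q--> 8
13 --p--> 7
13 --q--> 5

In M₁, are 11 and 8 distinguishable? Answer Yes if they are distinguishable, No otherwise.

First remove the unreachable states {2,10}; 11 states remain.
Start with accepting vs non-accepting: {1,3,5} | {4,6,7,8,9,11,12,13}.
Split {4,6,7,8,9,11,12,13} by δ(·,p) → {4,6,7,8,11,12,13} and {9}.
On input p, block {4,6,7,8,11,12,13} splits into {6,7,12,13} and {4,8,11}.
Split {6,7,12,13} by δ(·,q) → {6,7,13} and {12}.
The partition is now stable with 5 blocks: {1,3,5} | {6,7,13} | {9} | {4,8,11} | {12}.
11 and 8 lie in the same block of the stable partition, so they are equivalent — no string distinguishes them.

No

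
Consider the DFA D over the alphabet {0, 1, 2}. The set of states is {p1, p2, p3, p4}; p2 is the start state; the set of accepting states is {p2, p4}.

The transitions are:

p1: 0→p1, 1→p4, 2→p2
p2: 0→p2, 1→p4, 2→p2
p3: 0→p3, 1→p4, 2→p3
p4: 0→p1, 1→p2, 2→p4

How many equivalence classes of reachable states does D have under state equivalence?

Reachable states from the start: {p1,p2,p4}. Unreachable: {p3} — drop them.
P0 = {p2,p4} | {p1}.
Split {p2,p4} by δ(·,0) → {p2} and {p4}.
The partition is now stable with 3 blocks: {p2} | {p1} | {p4}.

3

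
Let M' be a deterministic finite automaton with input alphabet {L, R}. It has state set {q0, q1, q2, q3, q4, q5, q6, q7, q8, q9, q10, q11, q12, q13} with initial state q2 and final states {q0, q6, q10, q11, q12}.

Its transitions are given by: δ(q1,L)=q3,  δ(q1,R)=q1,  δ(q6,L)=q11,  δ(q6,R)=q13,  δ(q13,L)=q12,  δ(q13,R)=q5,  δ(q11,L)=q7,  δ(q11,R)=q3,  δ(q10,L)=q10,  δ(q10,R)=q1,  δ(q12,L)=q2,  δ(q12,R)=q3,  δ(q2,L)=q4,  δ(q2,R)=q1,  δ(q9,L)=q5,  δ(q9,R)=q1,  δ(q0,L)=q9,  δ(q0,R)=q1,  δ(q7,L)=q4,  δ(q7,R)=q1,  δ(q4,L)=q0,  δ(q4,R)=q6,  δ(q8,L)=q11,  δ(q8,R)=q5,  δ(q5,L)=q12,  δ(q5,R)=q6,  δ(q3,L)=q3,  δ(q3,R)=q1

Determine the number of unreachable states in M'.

No path from q2 leads to q8, q10; the other 12 states are all reachable.

2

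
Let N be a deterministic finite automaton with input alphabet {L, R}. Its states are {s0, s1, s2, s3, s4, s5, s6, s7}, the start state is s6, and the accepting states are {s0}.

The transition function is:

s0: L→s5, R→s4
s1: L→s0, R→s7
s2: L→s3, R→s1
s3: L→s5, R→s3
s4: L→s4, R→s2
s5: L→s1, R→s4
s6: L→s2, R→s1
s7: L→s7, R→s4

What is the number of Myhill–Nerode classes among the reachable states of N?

Every state is reachable, so we keep all 8.
Initial partition by acceptance: {s0} | {s1,s2,s3,s4,s5,s6,s7}.
Refine {s1,s2,s3,s4,s5,s6,s7} on symbol L: members go to different blocks, giving {s2,s3,s4,s5,s6,s7} and {s1}.
Refine {s2,s3,s4,s5,s6,s7} on symbol L: members go to different blocks, giving {s2,s3,s4,s6,s7} and {s5}.
On input L, block {s2,s3,s4,s6,s7} splits into {s2,s4,s6,s7} and {s3}.
Split {s2,s4,s6,s7} by δ(·,L) → {s4,s6,s7} and {s2}.
On input L, block {s4,s6,s7} splits into {s4,s7} and {s6}.
Refine {s4,s7} on symbol R: members go to different blocks, giving {s4} and {s7}.
Stable partition: {s0} | {s4} | {s1} | {s5} | {s3} | {s2} | {s6} | {s7} — 8 equivalence classes.

8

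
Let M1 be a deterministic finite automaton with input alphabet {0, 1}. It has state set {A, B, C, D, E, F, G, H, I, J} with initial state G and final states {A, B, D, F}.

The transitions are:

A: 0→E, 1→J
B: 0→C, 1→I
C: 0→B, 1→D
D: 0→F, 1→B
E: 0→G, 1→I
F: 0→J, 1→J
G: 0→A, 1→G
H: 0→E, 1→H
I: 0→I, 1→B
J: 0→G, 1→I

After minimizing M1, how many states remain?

7

First remove the unreachable states {H}; 9 states remain.
Start with accepting vs non-accepting: {A,B,D,F} | {C,E,G,I,J}.
Refine {A,B,D,F} on symbol 0: members go to different blocks, giving {A,B,F} and {D}.
On input 0, block {C,E,G,I,J} splits into {E,I,J} and {C,G}.
Split {A,B,F} by δ(·,0) → {A,F} and {B}.
Split {E,I,J} by δ(·,0) → {E,J} and {I}.
On input 0, block {C,G} splits into {C} and {G}.
No further refinement is possible. Final partition (7 blocks): {A,F} | {E,J} | {D} | {C} | {B} | {I} | {G}.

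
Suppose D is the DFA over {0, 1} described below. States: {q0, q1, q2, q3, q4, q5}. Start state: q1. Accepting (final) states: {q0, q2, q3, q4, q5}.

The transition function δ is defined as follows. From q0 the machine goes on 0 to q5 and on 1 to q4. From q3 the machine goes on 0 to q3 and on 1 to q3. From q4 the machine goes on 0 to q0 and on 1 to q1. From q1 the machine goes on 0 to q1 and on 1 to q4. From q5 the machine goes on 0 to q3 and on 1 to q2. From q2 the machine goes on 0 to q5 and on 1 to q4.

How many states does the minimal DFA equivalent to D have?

All states are reachable from the start state.
P0 = {q0,q2,q3,q4,q5} | {q1}.
On input 1, block {q0,q2,q3,q4,q5} splits into {q0,q2,q3,q5} and {q4}.
Refine {q0,q2,q3,q5} on symbol 1: members go to different blocks, giving {q0,q2} and {q3,q5}.
Refine {q3,q5} on symbol 1: members go to different blocks, giving {q3} and {q5}.
No further refinement is possible. Final partition (5 blocks): {q0,q2} | {q1} | {q4} | {q3} | {q5}.

5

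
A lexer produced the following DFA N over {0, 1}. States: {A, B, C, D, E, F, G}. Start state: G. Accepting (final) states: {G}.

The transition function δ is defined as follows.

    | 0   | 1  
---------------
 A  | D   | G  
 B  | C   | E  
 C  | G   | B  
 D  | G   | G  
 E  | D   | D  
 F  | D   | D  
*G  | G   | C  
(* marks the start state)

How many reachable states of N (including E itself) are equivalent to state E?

States {A,F} cannot be reached from the start state, so discard them.
Start with accepting vs non-accepting: {G} | {B,C,D,E}.
On input 0, block {B,C,D,E} splits into {B,E} and {C,D}.
On input 1, block {B,E} splits into {B} and {E}.
On input 1, block {C,D} splits into {C} and {D}.
No further refinement is possible. Final partition (5 blocks): {G} | {B} | {C} | {E} | {D}.
State E belongs to the block {E}, which has 1 states.

1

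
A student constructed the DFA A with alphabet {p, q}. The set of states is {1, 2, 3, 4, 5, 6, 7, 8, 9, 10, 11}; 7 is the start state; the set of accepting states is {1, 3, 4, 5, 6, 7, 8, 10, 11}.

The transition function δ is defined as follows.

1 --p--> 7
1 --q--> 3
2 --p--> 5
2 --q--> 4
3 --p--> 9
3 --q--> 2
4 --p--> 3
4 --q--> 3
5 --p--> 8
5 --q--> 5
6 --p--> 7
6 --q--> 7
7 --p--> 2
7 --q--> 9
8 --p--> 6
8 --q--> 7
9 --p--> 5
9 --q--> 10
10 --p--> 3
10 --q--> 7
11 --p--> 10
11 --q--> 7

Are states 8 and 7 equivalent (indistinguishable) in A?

No

First remove the unreachable states {1,11}; 9 states remain.
P0 = {3,4,5,6,7,8,10} | {2,9}.
Split {3,4,5,6,7,8,10} by δ(·,p) → {4,5,6,8,10} and {3,7}.
On input p, block {4,5,6,8,10} splits into {4,6,10} and {5,8}.
On input p, block {5,8} splits into {5} and {8}.
The partition is now stable with 5 blocks: {4,6,10} | {2,9} | {3,7} | {5} | {8}.
8 and 7 end up in different blocks, so they are distinguishable. For instance, the string 'p' is accepted from only 8.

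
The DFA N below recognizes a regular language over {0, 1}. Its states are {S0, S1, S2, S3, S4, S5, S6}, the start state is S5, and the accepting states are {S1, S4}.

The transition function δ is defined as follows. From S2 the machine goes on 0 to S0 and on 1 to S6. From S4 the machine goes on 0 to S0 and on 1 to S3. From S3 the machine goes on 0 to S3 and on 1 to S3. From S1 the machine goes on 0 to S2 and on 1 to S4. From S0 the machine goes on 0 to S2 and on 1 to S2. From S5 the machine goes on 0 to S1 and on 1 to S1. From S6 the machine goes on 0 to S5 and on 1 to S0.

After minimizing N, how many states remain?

All states are reachable from the start state.
Initial partition by acceptance: {S1,S4} | {S0,S2,S3,S5,S6}.
Refine {S1,S4} on symbol 1: members go to different blocks, giving {S1} and {S4}.
Split {S0,S2,S3,S5,S6} by δ(·,0) → {S0,S2,S3,S6} and {S5}.
On input 0, block {S0,S2,S3,S6} splits into {S0,S2,S3} and {S6}.
Split {S0,S2,S3} by δ(·,1) → {S0,S3} and {S2}.
Refine {S0,S3} on symbol 0: members go to different blocks, giving {S0} and {S3}.
The partition is now stable with 7 blocks: {S1} | {S0} | {S4} | {S5} | {S6} | {S2} | {S3}.

7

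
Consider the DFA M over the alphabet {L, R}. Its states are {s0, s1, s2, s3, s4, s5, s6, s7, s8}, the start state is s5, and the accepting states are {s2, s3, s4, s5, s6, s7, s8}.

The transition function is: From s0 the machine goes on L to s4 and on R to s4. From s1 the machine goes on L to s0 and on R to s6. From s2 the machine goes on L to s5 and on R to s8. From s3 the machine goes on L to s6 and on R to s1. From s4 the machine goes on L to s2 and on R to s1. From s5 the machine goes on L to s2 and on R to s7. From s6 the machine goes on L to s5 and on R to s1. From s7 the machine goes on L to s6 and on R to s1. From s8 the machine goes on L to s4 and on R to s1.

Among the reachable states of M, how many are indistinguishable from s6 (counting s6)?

Reachable states from the start: {s0,s1,s2,s4,s5,s6,s7,s8}. Unreachable: {s3} — drop them.
Start with accepting vs non-accepting: {s2,s4,s5,s6,s7,s8} | {s0,s1}.
Split {s2,s4,s5,s6,s7,s8} by δ(·,R) → {s4,s6,s7,s8} and {s2,s5}.
Refine {s4,s6,s7,s8} on symbol L: members go to different blocks, giving {s4,s6} and {s7,s8}.
Refine {s0,s1} on symbol L: members go to different blocks, giving {s0} and {s1}.
The partition is now stable with 5 blocks: {s4,s6} | {s0} | {s2,s5} | {s7,s8} | {s1}.
State s6 belongs to the block {s4,s6}, which has 2 states.

2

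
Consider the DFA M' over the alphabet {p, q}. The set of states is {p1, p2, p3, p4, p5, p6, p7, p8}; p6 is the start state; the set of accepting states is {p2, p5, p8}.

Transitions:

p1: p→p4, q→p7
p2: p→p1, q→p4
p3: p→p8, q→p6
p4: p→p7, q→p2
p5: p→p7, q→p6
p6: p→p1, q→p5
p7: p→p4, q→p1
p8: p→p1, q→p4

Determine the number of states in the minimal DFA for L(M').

3

Reachable states from the start: {p1,p2,p4,p5,p6,p7}. Unreachable: {p3,p8} — drop them.
Start with accepting vs non-accepting: {p2,p5} | {p1,p4,p6,p7}.
On input q, block {p1,p4,p6,p7} splits into {p1,p7} and {p4,p6}.
No further refinement is possible. Final partition (3 blocks): {p2,p5} | {p1,p7} | {p4,p6}.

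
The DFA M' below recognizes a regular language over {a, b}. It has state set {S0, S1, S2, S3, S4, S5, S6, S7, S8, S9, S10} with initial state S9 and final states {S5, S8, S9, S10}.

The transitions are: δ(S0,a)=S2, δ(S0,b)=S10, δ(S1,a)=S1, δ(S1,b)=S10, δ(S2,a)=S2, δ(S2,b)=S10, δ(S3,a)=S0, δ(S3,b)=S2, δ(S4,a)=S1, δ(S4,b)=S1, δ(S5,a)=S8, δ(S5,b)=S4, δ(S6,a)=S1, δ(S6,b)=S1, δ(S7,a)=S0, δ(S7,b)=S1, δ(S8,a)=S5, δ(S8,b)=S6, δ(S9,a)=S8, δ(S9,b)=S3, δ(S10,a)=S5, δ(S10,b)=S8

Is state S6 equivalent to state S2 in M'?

First remove the unreachable states {S7}; 10 states remain.
Initial partition by acceptance: {S5,S8,S9,S10} | {S0,S1,S2,S3,S4,S6}.
Refine {S5,S8,S9,S10} on symbol b: members go to different blocks, giving {S5,S8,S9} and {S10}.
Split {S0,S1,S2,S3,S4,S6} by δ(·,b) → {S0,S1,S2} and {S3,S4,S6}.
No further refinement is possible. Final partition (4 blocks): {S5,S8,S9} | {S0,S1,S2} | {S10} | {S3,S4,S6}.
S6 and S2 end up in different blocks, so they are distinguishable. For instance, the string 'b' is accepted from only S2.

No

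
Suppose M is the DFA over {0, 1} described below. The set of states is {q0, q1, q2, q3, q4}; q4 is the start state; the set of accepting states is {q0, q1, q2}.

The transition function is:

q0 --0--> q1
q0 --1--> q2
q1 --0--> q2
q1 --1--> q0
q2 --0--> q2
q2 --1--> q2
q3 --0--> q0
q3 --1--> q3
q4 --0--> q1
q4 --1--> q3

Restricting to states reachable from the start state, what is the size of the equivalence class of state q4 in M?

Start with accepting vs non-accepting: {q0,q1,q2} | {q3,q4}.
Stable partition: {q0,q1,q2} | {q3,q4} — 2 equivalence classes.
The equivalence class containing q4 is {q3,q4}, of size 2.

2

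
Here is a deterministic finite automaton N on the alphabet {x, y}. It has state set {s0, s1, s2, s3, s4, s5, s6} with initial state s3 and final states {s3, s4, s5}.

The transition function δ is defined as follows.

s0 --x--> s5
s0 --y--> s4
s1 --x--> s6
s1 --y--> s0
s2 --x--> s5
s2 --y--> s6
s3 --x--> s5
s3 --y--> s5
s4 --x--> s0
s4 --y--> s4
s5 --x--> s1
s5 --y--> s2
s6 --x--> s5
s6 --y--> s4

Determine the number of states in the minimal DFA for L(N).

P0 = {s3,s4,s5} | {s0,s1,s2,s6}.
Split {s3,s4,s5} by δ(·,x) → {s4,s5} and {s3}.
On input y, block {s4,s5} splits into {s4} and {s5}.
On input x, block {s0,s1,s2,s6} splits into {s0,s2,s6} and {s1}.
On input y, block {s0,s2,s6} splits into {s0,s6} and {s2}.
Stable partition: {s4} | {s0,s6} | {s3} | {s5} | {s1} | {s2} — 6 equivalence classes.

6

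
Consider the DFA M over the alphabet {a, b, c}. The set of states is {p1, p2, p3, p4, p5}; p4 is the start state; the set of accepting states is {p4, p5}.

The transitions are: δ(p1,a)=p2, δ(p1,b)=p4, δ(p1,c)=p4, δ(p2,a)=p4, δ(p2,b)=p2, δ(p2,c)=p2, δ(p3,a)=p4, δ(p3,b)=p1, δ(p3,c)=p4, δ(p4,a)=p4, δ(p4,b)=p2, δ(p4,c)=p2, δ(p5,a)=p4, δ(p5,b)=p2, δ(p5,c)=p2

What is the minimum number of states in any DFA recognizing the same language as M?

States {p1,p3,p5} cannot be reached from the start state, so discard them.
Initial partition by acceptance: {p4} | {p2}.
The partition is now stable with 2 blocks: {p4} | {p2}.

2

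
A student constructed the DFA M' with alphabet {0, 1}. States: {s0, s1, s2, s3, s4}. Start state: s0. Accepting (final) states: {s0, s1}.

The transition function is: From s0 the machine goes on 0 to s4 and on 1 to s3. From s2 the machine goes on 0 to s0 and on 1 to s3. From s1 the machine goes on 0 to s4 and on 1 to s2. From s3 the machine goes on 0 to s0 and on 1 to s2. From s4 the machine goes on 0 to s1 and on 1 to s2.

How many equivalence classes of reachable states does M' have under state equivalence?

2

Start with accepting vs non-accepting: {s0,s1} | {s2,s3,s4}.
Stable partition: {s0,s1} | {s2,s3,s4} — 2 equivalence classes.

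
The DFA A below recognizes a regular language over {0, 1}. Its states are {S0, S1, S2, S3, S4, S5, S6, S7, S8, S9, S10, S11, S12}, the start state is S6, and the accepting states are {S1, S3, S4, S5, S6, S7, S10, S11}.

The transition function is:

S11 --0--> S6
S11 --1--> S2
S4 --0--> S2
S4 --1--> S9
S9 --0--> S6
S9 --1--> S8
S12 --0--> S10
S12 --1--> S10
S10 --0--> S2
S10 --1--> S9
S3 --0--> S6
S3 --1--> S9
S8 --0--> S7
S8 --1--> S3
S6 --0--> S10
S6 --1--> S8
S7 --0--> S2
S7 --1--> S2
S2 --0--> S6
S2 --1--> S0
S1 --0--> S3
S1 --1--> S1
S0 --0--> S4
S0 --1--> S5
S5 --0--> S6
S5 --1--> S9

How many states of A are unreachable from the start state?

No path from S6 leads to S1, S11, S12; the other 10 states are all reachable.

3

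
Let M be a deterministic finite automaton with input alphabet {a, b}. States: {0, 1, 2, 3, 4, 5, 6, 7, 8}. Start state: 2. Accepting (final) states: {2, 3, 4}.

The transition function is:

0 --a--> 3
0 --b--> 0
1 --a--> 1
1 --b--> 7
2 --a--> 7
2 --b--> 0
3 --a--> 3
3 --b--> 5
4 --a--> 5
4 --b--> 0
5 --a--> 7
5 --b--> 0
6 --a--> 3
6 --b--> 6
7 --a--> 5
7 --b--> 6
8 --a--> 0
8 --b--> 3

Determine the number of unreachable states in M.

No path from 2 leads to 1, 4, 8; the other 6 states are all reachable.

3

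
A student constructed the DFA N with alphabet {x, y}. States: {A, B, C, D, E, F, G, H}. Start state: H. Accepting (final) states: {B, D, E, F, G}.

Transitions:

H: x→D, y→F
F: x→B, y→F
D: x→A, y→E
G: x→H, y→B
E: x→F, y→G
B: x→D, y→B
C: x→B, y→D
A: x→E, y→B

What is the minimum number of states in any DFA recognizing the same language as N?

7

States {C} cannot be reached from the start state, so discard them.
P0 = {B,D,E,F,G} | {A,H}.
On input x, block {B,D,E,F,G} splits into {B,E,F} and {D,G}.
Refine {B,E,F} on symbol x: members go to different blocks, giving {E,F} and {B}.
On input x, block {E,F} splits into {E} and {F}.
Refine {A,H} on symbol x: members go to different blocks, giving {A} and {H}.
Refine {D,G} on symbol x: members go to different blocks, giving {D} and {G}.
Stable partition: {E} | {A} | {D} | {B} | {F} | {H} | {G} — 7 equivalence classes.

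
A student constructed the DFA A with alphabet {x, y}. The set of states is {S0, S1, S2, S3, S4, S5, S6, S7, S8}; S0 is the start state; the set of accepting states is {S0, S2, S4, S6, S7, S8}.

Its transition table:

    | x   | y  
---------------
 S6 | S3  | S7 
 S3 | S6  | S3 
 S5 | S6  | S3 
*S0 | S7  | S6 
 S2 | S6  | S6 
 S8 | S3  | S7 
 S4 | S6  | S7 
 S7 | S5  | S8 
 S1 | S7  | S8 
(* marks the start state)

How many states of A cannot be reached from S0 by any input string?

3

Starting at S0 and following transitions, the reachable set is {S0, S3, S5, S6, S7, S8}. That leaves S1, S2, S4 unreachable — 3 in total.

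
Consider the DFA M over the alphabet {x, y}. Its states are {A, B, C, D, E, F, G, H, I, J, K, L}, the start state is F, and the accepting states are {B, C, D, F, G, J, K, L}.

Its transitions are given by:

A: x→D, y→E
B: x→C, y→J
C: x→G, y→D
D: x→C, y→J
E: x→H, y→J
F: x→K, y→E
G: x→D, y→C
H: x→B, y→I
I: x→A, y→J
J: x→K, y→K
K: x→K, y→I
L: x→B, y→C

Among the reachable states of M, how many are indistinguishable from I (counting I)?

2

Reachable states from the start: {A,B,C,D,E,F,G,H,I,J,K}. Unreachable: {L} — drop them.
Start with accepting vs non-accepting: {B,C,D,F,G,J,K} | {A,E,H,I}.
Split {B,C,D,F,G,J,K} by δ(·,y) → {B,C,D,G,J} and {F,K}.
Refine {B,C,D,G,J} on symbol x: members go to different blocks, giving {B,C,D,G} and {J}.
Split {B,C,D,G} by δ(·,y) → {B,D} and {C,G}.
Refine {A,E,H,I} on symbol x: members go to different blocks, giving {A,H} and {E,I}.
Refine {C,G} on symbol x: members go to different blocks, giving {C} and {G}.
No further refinement is possible. Final partition (7 blocks): {B,D} | {A,H} | {F,K} | {J} | {C} | {E,I} | {G}.
State I belongs to the block {E,I}, which has 2 states.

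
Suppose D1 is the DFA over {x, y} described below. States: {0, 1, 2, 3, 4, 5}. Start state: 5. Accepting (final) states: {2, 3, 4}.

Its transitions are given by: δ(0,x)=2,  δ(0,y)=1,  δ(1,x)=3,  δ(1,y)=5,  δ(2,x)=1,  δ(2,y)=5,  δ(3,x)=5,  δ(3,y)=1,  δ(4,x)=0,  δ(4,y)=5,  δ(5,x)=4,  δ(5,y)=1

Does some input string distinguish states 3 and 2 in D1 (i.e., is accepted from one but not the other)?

Initial partition by acceptance: {2,3,4} | {0,1,5}.
The partition is now stable with 2 blocks: {2,3,4} | {0,1,5}.
3 and 2 lie in the same block of the stable partition, so they are equivalent — no string distinguishes them.

No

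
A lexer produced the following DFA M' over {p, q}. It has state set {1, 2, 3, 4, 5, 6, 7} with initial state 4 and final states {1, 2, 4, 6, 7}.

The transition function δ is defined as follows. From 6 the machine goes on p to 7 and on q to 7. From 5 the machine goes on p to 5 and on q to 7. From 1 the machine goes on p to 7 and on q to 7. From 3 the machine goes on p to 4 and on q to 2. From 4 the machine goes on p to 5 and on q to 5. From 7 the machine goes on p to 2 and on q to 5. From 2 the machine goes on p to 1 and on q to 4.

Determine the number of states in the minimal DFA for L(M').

Reachable states from the start: {1,2,4,5,7}. Unreachable: {3,6} — drop them.
P0 = {1,2,4,7} | {5}.
Split {1,2,4,7} by δ(·,p) → {1,2,7} and {4}.
On input q, block {1,2,7} splits into {1} and {2} and {7}.
No further refinement is possible. Final partition (5 blocks): {1} | {5} | {4} | {2} | {7}.

5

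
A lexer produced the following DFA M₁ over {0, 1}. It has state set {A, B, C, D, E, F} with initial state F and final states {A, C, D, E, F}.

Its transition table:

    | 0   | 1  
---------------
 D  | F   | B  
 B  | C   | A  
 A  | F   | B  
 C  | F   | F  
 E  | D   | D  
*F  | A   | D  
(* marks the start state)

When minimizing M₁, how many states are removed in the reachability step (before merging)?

1

BFS from F reaches {A, B, C, D, F}; the 1 state(s) E are never visited.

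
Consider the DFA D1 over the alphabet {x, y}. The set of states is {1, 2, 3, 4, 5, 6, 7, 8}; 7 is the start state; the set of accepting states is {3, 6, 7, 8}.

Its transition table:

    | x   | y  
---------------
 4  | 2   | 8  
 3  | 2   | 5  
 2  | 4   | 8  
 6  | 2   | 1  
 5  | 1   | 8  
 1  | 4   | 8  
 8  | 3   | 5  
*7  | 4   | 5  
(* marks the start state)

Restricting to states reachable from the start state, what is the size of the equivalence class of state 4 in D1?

4

States {6} cannot be reached from the start state, so discard them.
P0 = {3,7,8} | {1,2,4,5}.
Refine {3,7,8} on symbol x: members go to different blocks, giving {3,7} and {8}.
Stable partition: {3,7} | {1,2,4,5} | {8} — 3 equivalence classes.
The equivalence class containing 4 is {1,2,4,5}, of size 4.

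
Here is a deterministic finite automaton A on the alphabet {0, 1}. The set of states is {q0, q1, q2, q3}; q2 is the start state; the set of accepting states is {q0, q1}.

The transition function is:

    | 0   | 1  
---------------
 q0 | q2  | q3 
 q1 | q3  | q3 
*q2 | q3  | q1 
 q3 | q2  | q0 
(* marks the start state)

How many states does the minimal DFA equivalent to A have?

Initial partition by acceptance: {q0,q1} | {q2,q3}.
Stable partition: {q0,q1} | {q2,q3} — 2 equivalence classes.

2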